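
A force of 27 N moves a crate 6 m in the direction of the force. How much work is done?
W = F·d = (27)(6) = 162.0 J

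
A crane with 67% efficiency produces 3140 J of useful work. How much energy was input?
W_in = W_out/η = 3140/0.67 = 4687 J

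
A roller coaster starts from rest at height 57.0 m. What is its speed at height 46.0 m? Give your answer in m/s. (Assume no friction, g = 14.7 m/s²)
mgh₁ = mgh₂ + ½mv² ⇒ v = √(2g(h₁−h₂)) = √(2·14.7·11.0) = 17.98 m/s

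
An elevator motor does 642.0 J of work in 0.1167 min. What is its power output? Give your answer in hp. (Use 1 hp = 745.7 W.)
Convert to SI: W = 642.0 J, t = 7.002 s
P = W/t = 642.0/7.002 = 91.6881 W = 0.123 hp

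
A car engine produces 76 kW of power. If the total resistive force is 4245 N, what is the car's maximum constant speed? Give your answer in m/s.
P = Fv ⇒ v = P/F = 76000 W/4245.0 N = 17.9 m/s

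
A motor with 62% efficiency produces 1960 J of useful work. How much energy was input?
W_in = W_out/η = 1960/0.62 = 3161 J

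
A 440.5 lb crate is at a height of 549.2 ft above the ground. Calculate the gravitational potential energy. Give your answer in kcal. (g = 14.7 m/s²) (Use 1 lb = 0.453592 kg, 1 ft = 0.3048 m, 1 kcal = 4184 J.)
Convert to SI: m = 199.807 kg, h = 167.396 m
PE = mgh = (199.807)(14.7)(167.396) = 491670 J = 117.5 kcal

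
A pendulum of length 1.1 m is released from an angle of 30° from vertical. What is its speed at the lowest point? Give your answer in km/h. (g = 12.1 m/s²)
h = L(1 − cosθ) = 1.1(1 − cos30°) = 0.147372 m
v = √(2gh) = √(2·12.1·0.147372) = 1.88849 m/s = 6.799 km/h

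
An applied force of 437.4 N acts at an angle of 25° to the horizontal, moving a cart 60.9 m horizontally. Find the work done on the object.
W = F·d·cosθ = (437.4)(60.9)cos(25°) = 24140 J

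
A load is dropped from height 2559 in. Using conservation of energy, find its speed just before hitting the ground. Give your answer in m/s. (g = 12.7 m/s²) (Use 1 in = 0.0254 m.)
Convert to SI: h = 64.9986 m
mgh = ½mv² ⇒ v = √(2gh) = √(2·12.7·64.9986) = 40.63 m/s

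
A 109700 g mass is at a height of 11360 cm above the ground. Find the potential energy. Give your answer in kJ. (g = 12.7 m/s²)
Convert to SI: m = 109.7 kg, h = 113.6 m
PE = mgh = (109.7)(12.7)(113.6) = 158266 J = 158.3 kJ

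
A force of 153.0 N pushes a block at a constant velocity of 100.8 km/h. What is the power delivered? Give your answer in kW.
Convert to SI: F = 153.0 N, v = 28.0 m/s
P = Fv = (153.0)(28.0) = 4284.0 W = 4.284 kW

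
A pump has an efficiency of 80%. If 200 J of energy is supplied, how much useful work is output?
W_out = η·W_in = 0.8·200 = 160.0 J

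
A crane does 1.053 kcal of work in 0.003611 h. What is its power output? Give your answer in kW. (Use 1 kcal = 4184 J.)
Convert to SI: W = 4405.75 J, t = 12.9996 s
P = W/t = 4405.75/12.9996 = 338.914 W = 0.3389 kW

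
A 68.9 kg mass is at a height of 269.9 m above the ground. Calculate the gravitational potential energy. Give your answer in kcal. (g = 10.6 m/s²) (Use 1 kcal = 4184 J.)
PE = mgh = (68.9)(10.6)(269.9) = 197119 J = 47.11 kcal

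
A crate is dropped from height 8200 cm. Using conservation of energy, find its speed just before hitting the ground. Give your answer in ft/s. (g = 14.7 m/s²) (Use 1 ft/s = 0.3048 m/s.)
Convert to SI: h = 82.0 m
mgh = ½mv² ⇒ v = √(2gh) = √(2·14.7·82.0) = 49.0999 m/s = 161.1 ft/s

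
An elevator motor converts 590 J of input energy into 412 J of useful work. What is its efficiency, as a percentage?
η = W_out/W_in = 412/590 = 69.83%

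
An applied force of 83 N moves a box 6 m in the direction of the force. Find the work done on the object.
W = F·d = (83)(6) = 498.0 J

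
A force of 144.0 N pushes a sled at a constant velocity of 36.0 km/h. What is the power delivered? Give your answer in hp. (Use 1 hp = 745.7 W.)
Convert to SI: F = 144.0 N, v = 10.0 m/s
P = Fv = (144.0)(10.0) = 1440.0 W = 1.931 hp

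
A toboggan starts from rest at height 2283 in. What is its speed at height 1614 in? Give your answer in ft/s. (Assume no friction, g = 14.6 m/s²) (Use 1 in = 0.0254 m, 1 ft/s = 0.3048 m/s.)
Convert to SI: h₁−h₂ = 16.9926 m
mgh₁ = mgh₂ + ½mv² ⇒ v = √(2g(h₁−h₂)) = √(2·14.6·16.9926) = 22.2752 m/s = 73.08 ft/s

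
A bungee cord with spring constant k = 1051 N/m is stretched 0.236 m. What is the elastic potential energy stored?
PE = ½kx² = ½(1051)(0.236)² = 29.27 J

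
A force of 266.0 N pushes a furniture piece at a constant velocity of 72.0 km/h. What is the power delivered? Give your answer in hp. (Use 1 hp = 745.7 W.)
Convert to SI: F = 266.0 N, v = 20.0 m/s
P = Fv = (266.0)(20.0) = 5320.0 W = 7.134 hp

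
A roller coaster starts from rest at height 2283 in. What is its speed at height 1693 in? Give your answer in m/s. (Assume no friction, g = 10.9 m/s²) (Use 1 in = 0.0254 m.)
Convert to SI: h₁−h₂ = 14.986 m
mgh₁ = mgh₂ + ½mv² ⇒ v = √(2g(h₁−h₂)) = √(2·10.9·14.986) = 18.07 m/s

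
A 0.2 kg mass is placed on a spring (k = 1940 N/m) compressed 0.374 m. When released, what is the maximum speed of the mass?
½kx² = ½mv² ⇒ v = x√(k/m) = (0.374)√(1940/0.2) = 36.83 m/s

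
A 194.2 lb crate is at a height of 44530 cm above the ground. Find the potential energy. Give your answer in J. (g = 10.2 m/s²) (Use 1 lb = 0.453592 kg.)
Convert to SI: m = 88.0876 kg, h = 445.3 m
PE = mgh = (88.0876)(10.2)(445.3) = 400100 J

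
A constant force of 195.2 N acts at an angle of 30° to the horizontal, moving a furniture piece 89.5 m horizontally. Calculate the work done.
W = F·d·cosθ = (195.2)(89.5)cos(30°) = 15130 J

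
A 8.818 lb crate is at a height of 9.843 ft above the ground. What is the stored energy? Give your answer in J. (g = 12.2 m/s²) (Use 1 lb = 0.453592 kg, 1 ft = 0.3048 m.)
Convert to SI: m = 3.99977 kg, h = 3.00015 m
PE = mgh = (3.99977)(12.2)(3.00015) = 146.4 J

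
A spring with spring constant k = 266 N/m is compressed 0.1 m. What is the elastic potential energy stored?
PE = ½kx² = ½(266)(0.1)² = 1.33 J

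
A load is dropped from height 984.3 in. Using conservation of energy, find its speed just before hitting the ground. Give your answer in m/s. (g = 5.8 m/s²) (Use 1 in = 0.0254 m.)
Convert to SI: h = 25.0012 m
mgh = ½mv² ⇒ v = √(2gh) = √(2·5.8·25.0012) = 17.03 m/s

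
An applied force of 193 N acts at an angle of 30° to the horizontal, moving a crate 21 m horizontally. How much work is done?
W = F·d·cosθ = (193)(21)cos(30°) = 3510 J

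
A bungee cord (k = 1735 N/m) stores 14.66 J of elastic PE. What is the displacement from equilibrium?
x = √(2·PE/k) = √(2·14.66/1735) = 0.13 m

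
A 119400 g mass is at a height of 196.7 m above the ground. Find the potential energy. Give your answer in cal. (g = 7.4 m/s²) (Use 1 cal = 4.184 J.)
Convert to SI: m = 119.4 kg, h = 196.7 m
PE = mgh = (119.4)(7.4)(196.7) = 173796 J = 41540 cal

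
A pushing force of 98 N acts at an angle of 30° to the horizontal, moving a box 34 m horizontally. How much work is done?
W = F·d·cosθ = (98)(34)cos(30°) = 2886 J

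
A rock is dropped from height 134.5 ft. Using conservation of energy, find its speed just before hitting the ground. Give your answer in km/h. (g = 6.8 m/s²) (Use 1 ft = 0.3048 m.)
Convert to SI: h = 40.9956 m
mgh = ½mv² ⇒ v = √(2gh) = √(2·6.8·40.9956) = 23.6123 m/s = 85.0 km/h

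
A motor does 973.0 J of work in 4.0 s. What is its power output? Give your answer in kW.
P = W/t = 973.0/4.0 = 243.25 W = 0.2433 kW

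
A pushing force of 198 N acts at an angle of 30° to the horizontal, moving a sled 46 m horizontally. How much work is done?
W = F·d·cosθ = (198)(46)cos(30°) = 7888 J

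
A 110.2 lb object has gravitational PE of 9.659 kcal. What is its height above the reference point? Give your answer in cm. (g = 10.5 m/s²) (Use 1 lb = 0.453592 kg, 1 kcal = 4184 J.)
Convert to SI: m = 49.9858 kg, PE = 40413.3 J
h = PE/(mg) = 40413.3/(49.9858·10.5) = 76.9994 m = 7700 cm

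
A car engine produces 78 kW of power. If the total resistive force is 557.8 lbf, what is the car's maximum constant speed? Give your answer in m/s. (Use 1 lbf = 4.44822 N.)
Convert to SI: F = 2481.22 N
P = Fv ⇒ v = P/F = 78000 W/2481.22 N = 31.44 m/s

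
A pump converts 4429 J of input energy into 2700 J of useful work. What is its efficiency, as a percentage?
η = W_out/W_in = 2700/4429 = 60.96%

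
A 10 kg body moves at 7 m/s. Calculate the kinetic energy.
KE = ½mv² = ½(10)(7)² = 245.0 J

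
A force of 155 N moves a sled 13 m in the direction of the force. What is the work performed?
W = F·d = (155)(13) = 2015 J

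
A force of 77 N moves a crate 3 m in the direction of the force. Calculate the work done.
W = F·d = (77)(3) = 231.0 J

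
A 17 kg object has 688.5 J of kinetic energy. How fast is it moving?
v = √(2·KE/m) = √(2·688.5/17) = 9.0 m/s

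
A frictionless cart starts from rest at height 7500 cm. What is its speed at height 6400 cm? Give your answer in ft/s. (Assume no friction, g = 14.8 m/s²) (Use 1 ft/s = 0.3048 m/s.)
Convert to SI: h₁−h₂ = 11.0 m
mgh₁ = mgh₂ + ½mv² ⇒ v = √(2g(h₁−h₂)) = √(2·14.8·11.0) = 18.0444 m/s = 59.2 ft/s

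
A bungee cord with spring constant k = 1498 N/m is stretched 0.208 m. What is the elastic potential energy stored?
PE = ½kx² = ½(1498)(0.208)² = 32.4 J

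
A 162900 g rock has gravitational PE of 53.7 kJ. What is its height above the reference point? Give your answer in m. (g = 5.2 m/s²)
Convert to SI: m = 162.9 kg, PE = 53700.0 J
h = PE/(mg) = 53700.0/(162.9·5.2) = 63.39 m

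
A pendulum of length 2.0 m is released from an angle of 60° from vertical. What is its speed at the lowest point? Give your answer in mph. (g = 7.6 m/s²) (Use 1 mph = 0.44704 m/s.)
h = L(1 − cosθ) = 2.0(1 − cos60°) = 1.0 m
v = √(2gh) = √(2·7.6·1.0) = 3.89872 m/s = 8.721 mph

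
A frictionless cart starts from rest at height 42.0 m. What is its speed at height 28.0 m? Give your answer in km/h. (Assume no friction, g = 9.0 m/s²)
mgh₁ = mgh₂ + ½mv² ⇒ v = √(2g(h₁−h₂)) = √(2·9.0·14.0) = 15.8745 m/s = 57.15 km/h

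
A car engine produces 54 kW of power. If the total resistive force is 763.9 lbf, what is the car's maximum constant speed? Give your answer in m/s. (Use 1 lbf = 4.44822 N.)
Convert to SI: F = 3398.0 N
P = Fv ⇒ v = P/F = 54000 W/3398.0 N = 15.89 m/s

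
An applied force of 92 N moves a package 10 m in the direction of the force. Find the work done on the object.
W = F·d = (92)(10) = 920.0 J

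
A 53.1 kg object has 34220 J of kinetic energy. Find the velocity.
v = √(2·KE/m) = √(2·34220/53.1) = 35.9 m/s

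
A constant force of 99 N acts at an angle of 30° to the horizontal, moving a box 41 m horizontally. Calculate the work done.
W = F·d·cosθ = (99)(41)cos(30°) = 3515 J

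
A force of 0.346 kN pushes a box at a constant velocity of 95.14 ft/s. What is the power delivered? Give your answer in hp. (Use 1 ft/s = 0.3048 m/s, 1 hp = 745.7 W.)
Convert to SI: F = 346.0 N, v = 28.9987 m/s
P = Fv = (346.0)(28.9987) = 10033.5 W = 13.46 hp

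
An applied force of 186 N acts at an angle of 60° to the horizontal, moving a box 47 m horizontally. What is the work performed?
W = F·d·cosθ = (186)(47)cos(60°) = 4371 J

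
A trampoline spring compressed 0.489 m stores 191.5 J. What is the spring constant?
k = 2·PE/x² = 2·191.5/(0.489)² = 1602 N/m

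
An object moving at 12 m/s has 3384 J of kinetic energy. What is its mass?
m = 2·KE/v² = 2·3384/(12)² = 47.0 kg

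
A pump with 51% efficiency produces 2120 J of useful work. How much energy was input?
W_in = W_out/η = 2120/0.51 = 4157 J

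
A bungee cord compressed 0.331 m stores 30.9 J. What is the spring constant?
k = 2·PE/x² = 2·30.9/(0.331)² = 564.1 N/m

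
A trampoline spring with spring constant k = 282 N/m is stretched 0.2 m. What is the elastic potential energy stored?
PE = ½kx² = ½(282)(0.2)² = 5.64 J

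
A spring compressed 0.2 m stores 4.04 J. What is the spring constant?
k = 2·PE/x² = 2·4.04/(0.2)² = 202.0 N/m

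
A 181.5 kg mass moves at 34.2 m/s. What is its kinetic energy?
KE = ½mv² = ½(181.5)(34.2)² = 106100 J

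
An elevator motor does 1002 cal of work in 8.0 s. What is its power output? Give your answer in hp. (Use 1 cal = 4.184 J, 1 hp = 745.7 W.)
Convert to SI: W = 4192.37 J, t = 8.0 s
P = W/t = 4192.37/8.0 = 524.046 W = 0.7028 hp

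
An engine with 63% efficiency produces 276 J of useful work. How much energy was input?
W_in = W_out/η = 276/0.63 = 438.1 J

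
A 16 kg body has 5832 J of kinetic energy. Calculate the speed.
v = √(2·KE/m) = √(2·5832/16) = 27.0 m/s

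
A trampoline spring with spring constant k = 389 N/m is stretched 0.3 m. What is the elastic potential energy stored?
PE = ½kx² = ½(389)(0.3)² = 17.51 J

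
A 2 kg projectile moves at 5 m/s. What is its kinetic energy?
KE = ½mv² = ½(2)(5)² = 25.0 J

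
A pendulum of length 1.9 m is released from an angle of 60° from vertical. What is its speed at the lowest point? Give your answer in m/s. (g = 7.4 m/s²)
h = L(1 − cosθ) = 1.9(1 − cos60°) = 0.95 m
v = √(2gh) = √(2·7.4·0.95) = 3.75 m/s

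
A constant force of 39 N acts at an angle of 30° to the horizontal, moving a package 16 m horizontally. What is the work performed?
W = F·d·cosθ = (39)(16)cos(30°) = 540.4 J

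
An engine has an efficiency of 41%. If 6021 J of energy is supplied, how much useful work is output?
W_out = η·W_in = 0.41·6021 = 2468.61 J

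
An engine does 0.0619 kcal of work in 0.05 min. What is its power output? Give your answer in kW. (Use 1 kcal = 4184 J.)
Convert to SI: W = 258.99 J, t = 3.0 s
P = W/t = 258.99/3.0 = 86.3299 W = 0.08633 kW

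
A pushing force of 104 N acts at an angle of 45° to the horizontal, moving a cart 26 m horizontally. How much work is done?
W = F·d·cosθ = (104)(26)cos(45°) = 1912 J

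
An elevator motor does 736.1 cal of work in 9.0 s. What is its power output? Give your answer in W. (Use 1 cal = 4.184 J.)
Convert to SI: W = 3079.84 J, t = 9.0 s
P = W/t = 3079.84/9.0 = 342.2 W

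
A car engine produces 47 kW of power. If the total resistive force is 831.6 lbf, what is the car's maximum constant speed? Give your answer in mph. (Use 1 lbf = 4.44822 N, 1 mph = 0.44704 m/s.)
Convert to SI: F = 3699.14 N
P = Fv ⇒ v = P/F = 47000 W/3699.14 N = 12.7057 m/s = 28.42 mph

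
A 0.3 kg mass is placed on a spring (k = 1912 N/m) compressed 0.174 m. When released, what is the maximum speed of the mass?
½kx² = ½mv² ⇒ v = x√(k/m) = (0.174)√(1912/0.3) = 13.89 m/s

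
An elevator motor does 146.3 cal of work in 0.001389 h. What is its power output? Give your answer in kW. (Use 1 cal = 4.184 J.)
Convert to SI: W = 612.119 J, t = 5.0004 s
P = W/t = 612.119/5.0004 = 122.414 W = 0.1224 kW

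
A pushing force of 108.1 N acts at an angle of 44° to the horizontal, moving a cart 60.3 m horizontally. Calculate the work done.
W = F·d·cosθ = (108.1)(60.3)cos(44°) = 4689 J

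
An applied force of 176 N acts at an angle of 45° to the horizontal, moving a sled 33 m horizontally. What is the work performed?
W = F·d·cosθ = (176)(33)cos(45°) = 4107 J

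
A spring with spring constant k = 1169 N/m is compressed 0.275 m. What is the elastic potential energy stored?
PE = ½kx² = ½(1169)(0.275)² = 44.2 J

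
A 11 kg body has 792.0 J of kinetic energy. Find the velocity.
v = √(2·KE/m) = √(2·792.0/11) = 12.0 m/s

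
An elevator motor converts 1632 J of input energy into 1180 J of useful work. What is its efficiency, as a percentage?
η = W_out/W_in = 1180/1632 = 72.3%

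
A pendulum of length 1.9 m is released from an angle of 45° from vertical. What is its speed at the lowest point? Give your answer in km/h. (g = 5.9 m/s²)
h = L(1 − cosθ) = 1.9(1 − cos45°) = 0.556497 m
v = √(2gh) = √(2·5.9·0.556497) = 2.56255 m/s = 9.225 km/h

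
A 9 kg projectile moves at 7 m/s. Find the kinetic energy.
KE = ½mv² = ½(9)(7)² = 220.5 J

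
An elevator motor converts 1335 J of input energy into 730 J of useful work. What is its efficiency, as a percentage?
η = W_out/W_in = 730/1335 = 54.68%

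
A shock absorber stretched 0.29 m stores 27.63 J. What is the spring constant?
k = 2·PE/x² = 2·27.63/(0.29)² = 657.1 N/m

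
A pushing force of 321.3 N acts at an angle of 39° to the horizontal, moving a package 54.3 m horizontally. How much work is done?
W = F·d·cosθ = (321.3)(54.3)cos(39°) = 13560 J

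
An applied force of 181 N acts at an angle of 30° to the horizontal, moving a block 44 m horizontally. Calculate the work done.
W = F·d·cosθ = (181)(44)cos(30°) = 6897 J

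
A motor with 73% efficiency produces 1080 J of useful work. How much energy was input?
W_in = W_out/η = 1080/0.73 = 1479 J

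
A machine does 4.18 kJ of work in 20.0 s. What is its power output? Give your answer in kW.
Convert to SI: W = 4180.0 J, t = 20.0 s
P = W/t = 4180.0/20.0 = 209.0 W = 0.209 kW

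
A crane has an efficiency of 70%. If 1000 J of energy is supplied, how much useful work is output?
W_out = η·W_in = 0.7·1000 = 700.0 J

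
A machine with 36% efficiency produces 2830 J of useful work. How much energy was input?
W_in = W_out/η = 2830/0.36 = 7861 J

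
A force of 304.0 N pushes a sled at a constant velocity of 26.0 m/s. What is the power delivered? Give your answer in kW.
P = Fv = (304.0)(26.0) = 7904.0 W = 7.904 kW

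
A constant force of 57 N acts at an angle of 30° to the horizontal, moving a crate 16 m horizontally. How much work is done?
W = F·d·cosθ = (57)(16)cos(30°) = 789.8 J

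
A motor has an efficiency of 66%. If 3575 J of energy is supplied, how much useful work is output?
W_out = η·W_in = 0.66·3575 = 2359.5 J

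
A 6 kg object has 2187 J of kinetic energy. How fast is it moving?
v = √(2·KE/m) = √(2·2187/6) = 27.0 m/s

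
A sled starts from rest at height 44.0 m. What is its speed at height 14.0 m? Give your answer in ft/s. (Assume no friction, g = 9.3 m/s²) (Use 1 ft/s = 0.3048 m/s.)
mgh₁ = mgh₂ + ½mv² ⇒ v = √(2g(h₁−h₂)) = √(2·9.3·30.0) = 23.622 m/s = 77.5 ft/s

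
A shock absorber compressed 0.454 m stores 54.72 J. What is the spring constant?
k = 2·PE/x² = 2·54.72/(0.454)² = 531.0 N/m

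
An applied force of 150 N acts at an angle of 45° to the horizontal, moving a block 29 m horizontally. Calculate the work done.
W = F·d·cosθ = (150)(29)cos(45°) = 3076 J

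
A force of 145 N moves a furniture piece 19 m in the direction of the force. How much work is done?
W = F·d = (145)(19) = 2755 J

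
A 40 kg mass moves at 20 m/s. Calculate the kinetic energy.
KE = ½mv² = ½(40)(20)² = 8000.0 J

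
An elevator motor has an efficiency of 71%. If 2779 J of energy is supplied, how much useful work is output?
W_out = η·W_in = 0.71·2779 = 1973.09 J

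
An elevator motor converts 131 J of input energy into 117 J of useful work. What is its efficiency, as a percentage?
η = W_out/W_in = 117/131 = 89.31%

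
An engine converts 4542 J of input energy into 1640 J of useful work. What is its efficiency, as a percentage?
η = W_out/W_in = 1640/4542 = 36.11%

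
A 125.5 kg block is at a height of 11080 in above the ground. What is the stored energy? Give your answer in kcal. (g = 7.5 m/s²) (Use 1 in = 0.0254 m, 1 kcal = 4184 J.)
Convert to SI: m = 125.5 kg, h = 281.432 m
PE = mgh = (125.5)(7.5)(281.432) = 264898 J = 63.31 kcal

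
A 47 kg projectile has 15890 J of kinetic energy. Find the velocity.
v = √(2·KE/m) = √(2·15890/47) = 26.0 m/s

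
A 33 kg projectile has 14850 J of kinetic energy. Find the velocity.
v = √(2·KE/m) = √(2·14850/33) = 30.0 m/s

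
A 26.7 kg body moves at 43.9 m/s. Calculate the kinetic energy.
KE = ½mv² = ½(26.7)(43.9)² = 25730 J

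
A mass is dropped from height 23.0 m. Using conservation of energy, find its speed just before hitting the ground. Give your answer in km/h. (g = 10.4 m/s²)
mgh = ½mv² ⇒ v = √(2gh) = √(2·10.4·23.0) = 21.8724 m/s = 78.74 km/h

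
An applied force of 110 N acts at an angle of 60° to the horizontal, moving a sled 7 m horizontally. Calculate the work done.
W = F·d·cosθ = (110)(7)cos(60°) = 385.0 J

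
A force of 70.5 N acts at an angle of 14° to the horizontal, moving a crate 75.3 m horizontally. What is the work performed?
W = F·d·cosθ = (70.5)(75.3)cos(14°) = 5151 J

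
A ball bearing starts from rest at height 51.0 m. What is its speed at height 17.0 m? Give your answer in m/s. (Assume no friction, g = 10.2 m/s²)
mgh₁ = mgh₂ + ½mv² ⇒ v = √(2g(h₁−h₂)) = √(2·10.2·34.0) = 26.34 m/s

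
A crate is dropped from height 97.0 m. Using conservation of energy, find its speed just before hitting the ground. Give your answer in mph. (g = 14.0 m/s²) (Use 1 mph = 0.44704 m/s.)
mgh = ½mv² ⇒ v = √(2gh) = √(2·14.0·97.0) = 52.1153 m/s = 116.6 mph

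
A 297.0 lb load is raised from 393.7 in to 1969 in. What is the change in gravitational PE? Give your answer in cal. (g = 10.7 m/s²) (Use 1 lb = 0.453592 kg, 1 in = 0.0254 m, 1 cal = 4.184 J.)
Convert to SI: m = 134.717 kg, Δh = 40.0126 m
ΔPE = mgΔh = (134.717)(10.7)(40.0126) = 57677.0 J = 13790 cal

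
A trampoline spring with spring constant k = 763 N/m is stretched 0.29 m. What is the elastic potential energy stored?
PE = ½kx² = ½(763)(0.29)² = 32.08 J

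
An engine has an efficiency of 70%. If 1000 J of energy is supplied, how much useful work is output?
W_out = η·W_in = 0.7·1000 = 700.0 J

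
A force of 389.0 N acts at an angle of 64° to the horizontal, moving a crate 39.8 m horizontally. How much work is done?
W = F·d·cosθ = (389.0)(39.8)cos(64°) = 6787 J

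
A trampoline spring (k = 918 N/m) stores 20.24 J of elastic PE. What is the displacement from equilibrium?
x = √(2·PE/k) = √(2·20.24/918) = 0.21 m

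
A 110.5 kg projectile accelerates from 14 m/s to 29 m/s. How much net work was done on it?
W = ΔKE = ½m(v₂² − v₁²) = ½(110.5)(29² − 14²) = 35636.25 J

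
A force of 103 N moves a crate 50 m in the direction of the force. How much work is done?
W = F·d = (103)(50) = 5150 J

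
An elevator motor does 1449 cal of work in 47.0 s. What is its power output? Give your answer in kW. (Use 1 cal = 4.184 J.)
Convert to SI: W = 6062.62 J, t = 47.0 s
P = W/t = 6062.62/47.0 = 128.992 W = 0.129 kW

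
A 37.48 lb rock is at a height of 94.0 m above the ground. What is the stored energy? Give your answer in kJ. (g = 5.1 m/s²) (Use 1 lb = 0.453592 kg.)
Convert to SI: m = 17.0006 kg, h = 94.0 m
PE = mgh = (17.0006)(5.1)(94.0) = 8150.1 J = 8.15 kJ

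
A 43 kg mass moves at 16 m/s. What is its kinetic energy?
KE = ½mv² = ½(43)(16)² = 5504.0 J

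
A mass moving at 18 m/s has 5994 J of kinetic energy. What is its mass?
m = 2·KE/v² = 2·5994/(18)² = 37.0 kg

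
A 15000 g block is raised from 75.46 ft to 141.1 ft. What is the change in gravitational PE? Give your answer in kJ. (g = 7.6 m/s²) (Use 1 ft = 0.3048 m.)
Convert to SI: m = 15.0 kg, Δh = 20.0071 m
ΔPE = mgΔh = (15.0)(7.6)(20.0071) = 2280.81 J = 2.281 kJ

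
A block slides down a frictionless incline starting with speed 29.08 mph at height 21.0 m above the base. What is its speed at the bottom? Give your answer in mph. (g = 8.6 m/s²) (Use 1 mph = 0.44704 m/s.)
Convert to SI: v₀ = 12.9999 m/s, h = 21.0 m
½mv₀² + mgh = ½mv² ⇒ v = √(v₀² + 2gh) = √(12.9999² + 2·8.6·21.0) = 23.026 m/s = 51.51 mph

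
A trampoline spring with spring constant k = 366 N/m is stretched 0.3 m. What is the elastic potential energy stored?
PE = ½kx² = ½(366)(0.3)² = 16.47 J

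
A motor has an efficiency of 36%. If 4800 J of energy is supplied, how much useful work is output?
W_out = η·W_in = 0.36·4800 = 1728.0 J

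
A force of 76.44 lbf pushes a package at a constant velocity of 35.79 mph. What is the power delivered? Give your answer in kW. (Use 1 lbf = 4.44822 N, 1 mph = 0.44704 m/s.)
Convert to SI: F = 340.022 N, v = 15.9996 m/s
P = Fv = (340.022)(15.9996) = 5440.2 W = 5.44 kW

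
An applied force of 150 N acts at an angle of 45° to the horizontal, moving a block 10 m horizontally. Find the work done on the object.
W = F·d·cosθ = (150)(10)cos(45°) = 1061 J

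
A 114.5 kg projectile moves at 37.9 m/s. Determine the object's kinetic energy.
KE = ½mv² = ½(114.5)(37.9)² = 82230 J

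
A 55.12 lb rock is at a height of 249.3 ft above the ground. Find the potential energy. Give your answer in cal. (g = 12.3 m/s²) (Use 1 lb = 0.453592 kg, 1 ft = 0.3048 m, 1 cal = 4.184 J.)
Convert to SI: m = 25.002 kg, h = 75.9866 m
PE = mgh = (25.002)(12.3)(75.9866) = 23367.8 J = 5585 cal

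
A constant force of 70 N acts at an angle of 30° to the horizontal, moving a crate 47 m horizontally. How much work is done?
W = F·d·cosθ = (70)(47)cos(30°) = 2849 J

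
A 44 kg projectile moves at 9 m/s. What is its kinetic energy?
KE = ½mv² = ½(44)(9)² = 1782.0 J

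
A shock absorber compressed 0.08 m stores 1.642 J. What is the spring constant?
k = 2·PE/x² = 2·1.642/(0.08)² = 513.1 N/m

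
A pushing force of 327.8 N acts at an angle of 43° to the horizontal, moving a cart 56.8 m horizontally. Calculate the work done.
W = F·d·cosθ = (327.8)(56.8)cos(43°) = 13620 J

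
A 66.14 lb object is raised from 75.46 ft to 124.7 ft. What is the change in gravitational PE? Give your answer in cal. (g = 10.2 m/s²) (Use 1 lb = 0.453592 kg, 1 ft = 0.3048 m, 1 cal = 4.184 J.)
Convert to SI: m = 30.0006 kg, Δh = 15.0084 m
ΔPE = mgΔh = (30.0006)(10.2)(15.0084) = 4592.64 J = 1098 cal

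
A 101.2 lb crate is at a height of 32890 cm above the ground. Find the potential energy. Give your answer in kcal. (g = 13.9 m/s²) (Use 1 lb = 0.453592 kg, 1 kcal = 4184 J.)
Convert to SI: m = 45.9035 kg, h = 328.9 m
PE = mgh = (45.9035)(13.9)(328.9) = 209858 J = 50.16 kcal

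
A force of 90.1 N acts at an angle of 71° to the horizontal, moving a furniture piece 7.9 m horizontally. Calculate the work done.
W = F·d·cosθ = (90.1)(7.9)cos(71°) = 231.7 J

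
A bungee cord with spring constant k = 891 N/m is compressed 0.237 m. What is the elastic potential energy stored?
PE = ½kx² = ½(891)(0.237)² = 25.02 J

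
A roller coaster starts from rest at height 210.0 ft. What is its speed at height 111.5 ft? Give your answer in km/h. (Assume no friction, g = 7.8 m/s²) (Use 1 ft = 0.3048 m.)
Convert to SI: h₁−h₂ = 30.0228 m
mgh₁ = mgh₂ + ½mv² ⇒ v = √(2g(h₁−h₂)) = √(2·7.8·30.0228) = 21.6415 m/s = 77.91 km/h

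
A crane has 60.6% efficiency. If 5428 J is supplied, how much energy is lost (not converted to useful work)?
W_lost = W_in(1 − η) = 5428·(1 − 0.606) = 2139 J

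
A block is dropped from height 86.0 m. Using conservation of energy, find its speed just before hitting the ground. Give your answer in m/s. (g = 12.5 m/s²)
mgh = ½mv² ⇒ v = √(2gh) = √(2·12.5·86.0) = 46.37 m/s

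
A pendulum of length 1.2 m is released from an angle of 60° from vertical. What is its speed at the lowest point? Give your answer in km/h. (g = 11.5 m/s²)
h = L(1 − cosθ) = 1.2(1 − cos60°) = 0.6 m
v = √(2gh) = √(2·11.5·0.6) = 3.71484 m/s = 13.37 km/h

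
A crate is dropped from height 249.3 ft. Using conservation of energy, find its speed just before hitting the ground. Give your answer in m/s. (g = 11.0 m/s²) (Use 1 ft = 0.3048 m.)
Convert to SI: h = 75.9866 m
mgh = ½mv² ⇒ v = √(2gh) = √(2·11.0·75.9866) = 40.89 m/s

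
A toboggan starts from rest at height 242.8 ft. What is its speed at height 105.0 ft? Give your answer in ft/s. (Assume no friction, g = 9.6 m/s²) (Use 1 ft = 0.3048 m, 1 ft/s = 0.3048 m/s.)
Convert to SI: h₁−h₂ = 42.0014 m
mgh₁ = mgh₂ + ½mv² ⇒ v = √(2g(h₁−h₂)) = √(2·9.6·42.0014) = 28.3977 m/s = 93.17 ft/s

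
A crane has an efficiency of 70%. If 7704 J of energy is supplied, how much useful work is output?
W_out = η·W_in = 0.7·7704 = 5392.8 J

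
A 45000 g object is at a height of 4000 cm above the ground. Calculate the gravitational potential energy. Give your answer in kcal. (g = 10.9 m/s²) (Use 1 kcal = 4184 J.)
Convert to SI: m = 45.0 kg, h = 40.0 m
PE = mgh = (45.0)(10.9)(40.0) = 19620.0 J = 4.689 kcal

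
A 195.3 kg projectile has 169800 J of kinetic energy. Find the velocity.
v = √(2·KE/m) = √(2·169800/195.3) = 41.7 m/s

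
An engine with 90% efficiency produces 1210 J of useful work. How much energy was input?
W_in = W_out/η = 1210/0.9 = 1344 J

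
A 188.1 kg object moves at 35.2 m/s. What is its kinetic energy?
KE = ½mv² = ½(188.1)(35.2)² = 116500 J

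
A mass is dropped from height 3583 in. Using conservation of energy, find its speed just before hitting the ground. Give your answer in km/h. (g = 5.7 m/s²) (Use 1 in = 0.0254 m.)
Convert to SI: h = 91.0082 m
mgh = ½mv² ⇒ v = √(2gh) = √(2·5.7·91.0082) = 32.2101 m/s = 116.0 km/h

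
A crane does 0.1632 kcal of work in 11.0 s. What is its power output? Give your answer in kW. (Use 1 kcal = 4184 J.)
Convert to SI: W = 682.829 J, t = 11.0 s
P = W/t = 682.829/11.0 = 62.0753 W = 0.06208 kW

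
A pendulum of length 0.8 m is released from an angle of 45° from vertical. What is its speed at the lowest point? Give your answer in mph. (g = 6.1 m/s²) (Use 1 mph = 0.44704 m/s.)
h = L(1 − cosθ) = 0.8(1 − cos45°) = 0.234315 m
v = √(2gh) = √(2·6.1·0.234315) = 1.69075 m/s = 3.782 mph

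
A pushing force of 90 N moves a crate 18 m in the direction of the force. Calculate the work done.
W = F·d = (90)(18) = 1620 J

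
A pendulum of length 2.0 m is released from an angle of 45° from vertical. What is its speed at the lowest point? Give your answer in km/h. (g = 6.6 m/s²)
h = L(1 − cosθ) = 2.0(1 − cos45°) = 0.585786 m
v = √(2gh) = √(2·6.6·0.585786) = 2.78072 m/s = 10.01 km/h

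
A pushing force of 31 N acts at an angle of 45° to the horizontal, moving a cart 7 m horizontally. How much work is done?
W = F·d·cosθ = (31)(7)cos(45°) = 153.4 J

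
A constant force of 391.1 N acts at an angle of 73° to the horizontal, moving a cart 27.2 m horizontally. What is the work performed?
W = F·d·cosθ = (391.1)(27.2)cos(73°) = 3110 J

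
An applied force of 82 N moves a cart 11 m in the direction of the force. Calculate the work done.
W = F·d = (82)(11) = 902.0 J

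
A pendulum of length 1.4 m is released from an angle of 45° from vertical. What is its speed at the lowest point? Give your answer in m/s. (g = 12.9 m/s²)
h = L(1 − cosθ) = 1.4(1 − cos45°) = 0.410051 m
v = √(2gh) = √(2·12.9·0.410051) = 3.253 m/s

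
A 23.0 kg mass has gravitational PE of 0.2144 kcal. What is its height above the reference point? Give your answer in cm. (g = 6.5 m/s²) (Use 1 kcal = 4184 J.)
Convert to SI: m = 23.0 kg, PE = 897.05 J
h = PE/(mg) = 897.05/(23.0·6.5) = 6.00033 m = 600.0 cm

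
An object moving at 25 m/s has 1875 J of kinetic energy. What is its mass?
m = 2·KE/v² = 2·1875/(25)² = 6.0 kg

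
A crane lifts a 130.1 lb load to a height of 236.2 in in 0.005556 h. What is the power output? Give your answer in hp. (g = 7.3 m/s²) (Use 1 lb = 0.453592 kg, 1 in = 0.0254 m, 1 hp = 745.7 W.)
Convert to SI: m = 59.0123 kg, h = 5.99948 m, t = 20.0016 s
P = mgh/t = (59.0123)(7.3)(5.99948)/20.0016 = 129.215 W = 0.1733 hp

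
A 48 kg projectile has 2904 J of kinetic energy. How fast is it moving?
v = √(2·KE/m) = √(2·2904/48) = 11.0 m/s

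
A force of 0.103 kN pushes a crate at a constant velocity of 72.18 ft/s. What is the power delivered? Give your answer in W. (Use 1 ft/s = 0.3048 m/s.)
Convert to SI: F = 103.0 N, v = 22.0005 m/s
P = Fv = (103.0)(22.0005) = 2266 W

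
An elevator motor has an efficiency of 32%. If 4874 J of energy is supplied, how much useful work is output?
W_out = η·W_in = 0.32·4874 = 1559.68 J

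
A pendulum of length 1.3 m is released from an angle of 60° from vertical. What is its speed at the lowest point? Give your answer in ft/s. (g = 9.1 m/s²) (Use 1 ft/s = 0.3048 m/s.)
h = L(1 − cosθ) = 1.3(1 − cos60°) = 0.65 m
v = √(2gh) = √(2·9.1·0.65) = 3.43948 m/s = 11.28 ft/s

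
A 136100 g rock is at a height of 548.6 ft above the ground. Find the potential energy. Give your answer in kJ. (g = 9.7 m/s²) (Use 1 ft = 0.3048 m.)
Convert to SI: m = 136.1 kg, h = 167.213 m
PE = mgh = (136.1)(9.7)(167.213) = 220749.96 J = 220.7 kJ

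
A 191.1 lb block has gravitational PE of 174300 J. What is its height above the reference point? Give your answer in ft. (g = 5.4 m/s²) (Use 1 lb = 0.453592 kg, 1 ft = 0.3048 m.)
Convert to SI: m = 86.6814 kg, PE = 174300 J
h = PE/(mg) = 174300/(86.6814·5.4) = 372.372 m = 1222 ft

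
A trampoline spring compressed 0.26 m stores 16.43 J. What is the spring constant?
k = 2·PE/x² = 2·16.43/(0.26)² = 486.1 N/m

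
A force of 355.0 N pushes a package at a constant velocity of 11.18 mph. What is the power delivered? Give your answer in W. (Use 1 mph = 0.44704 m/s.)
Convert to SI: F = 355.0 N, v = 4.99791 m/s
P = Fv = (355.0)(4.99791) = 1774 W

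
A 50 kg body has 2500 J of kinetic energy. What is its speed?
v = √(2·KE/m) = √(2·2500/50) = 10.0 m/s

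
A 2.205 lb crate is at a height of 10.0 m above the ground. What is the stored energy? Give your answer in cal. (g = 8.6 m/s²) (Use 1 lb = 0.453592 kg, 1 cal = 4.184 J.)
Convert to SI: m = 1.00017 kg, h = 10.0 m
PE = mgh = (1.00017)(8.6)(10.0) = 86.0147 J = 20.56 cal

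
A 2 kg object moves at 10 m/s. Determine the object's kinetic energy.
KE = ½mv² = ½(2)(10)² = 100.0 J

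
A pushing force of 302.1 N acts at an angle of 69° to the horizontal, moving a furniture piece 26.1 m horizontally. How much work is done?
W = F·d·cosθ = (302.1)(26.1)cos(69°) = 2826 J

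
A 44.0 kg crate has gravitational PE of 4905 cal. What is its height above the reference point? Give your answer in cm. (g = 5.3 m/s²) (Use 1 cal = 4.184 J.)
Convert to SI: m = 44.0 kg, PE = 20522.5 J
h = PE/(mg) = 20522.5/(44.0·5.3) = 88.0039 m = 8800 cm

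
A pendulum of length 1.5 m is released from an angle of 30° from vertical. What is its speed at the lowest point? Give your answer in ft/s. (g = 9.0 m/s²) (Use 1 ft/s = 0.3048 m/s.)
h = L(1 − cosθ) = 1.5(1 − cos30°) = 0.200962 m
v = √(2gh) = √(2·9.0·0.200962) = 1.90192 m/s = 6.24 ft/s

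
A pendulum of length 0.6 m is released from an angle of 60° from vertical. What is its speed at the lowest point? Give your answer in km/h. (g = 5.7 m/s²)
h = L(1 − cosθ) = 0.6(1 − cos60°) = 0.3 m
v = √(2gh) = √(2·5.7·0.3) = 1.84932 m/s = 6.658 km/h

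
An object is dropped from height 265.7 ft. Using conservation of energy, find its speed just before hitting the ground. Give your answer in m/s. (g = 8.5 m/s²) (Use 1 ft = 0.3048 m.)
Convert to SI: h = 80.9854 m
mgh = ½mv² ⇒ v = √(2gh) = √(2·8.5·80.9854) = 37.1 m/s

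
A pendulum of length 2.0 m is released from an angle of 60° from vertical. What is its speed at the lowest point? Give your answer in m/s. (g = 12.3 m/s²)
h = L(1 − cosθ) = 2.0(1 − cos60°) = 1.0 m
v = √(2gh) = √(2·12.3·1.0) = 4.96 m/s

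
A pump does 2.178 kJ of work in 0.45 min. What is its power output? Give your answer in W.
Convert to SI: W = 2178.0 J, t = 27.0 s
P = W/t = 2178.0/27.0 = 80.67 W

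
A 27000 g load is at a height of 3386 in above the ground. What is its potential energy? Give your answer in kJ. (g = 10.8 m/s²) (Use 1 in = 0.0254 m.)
Convert to SI: m = 27.0 kg, h = 86.0044 m
PE = mgh = (27.0)(10.8)(86.0044) = 25078.9 J = 25.08 kJ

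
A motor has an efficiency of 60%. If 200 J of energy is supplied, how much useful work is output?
W_out = η·W_in = 0.6·200 = 120.0 J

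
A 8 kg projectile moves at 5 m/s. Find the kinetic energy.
KE = ½mv² = ½(8)(5)² = 100.0 J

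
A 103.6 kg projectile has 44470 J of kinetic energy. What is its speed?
v = √(2·KE/m) = √(2·44470/103.6) = 29.3 m/s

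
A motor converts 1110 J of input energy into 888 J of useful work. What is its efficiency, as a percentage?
η = W_out/W_in = 888/1110 = 80.0%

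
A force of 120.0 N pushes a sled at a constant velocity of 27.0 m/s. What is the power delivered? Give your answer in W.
P = Fv = (120.0)(27.0) = 3240 W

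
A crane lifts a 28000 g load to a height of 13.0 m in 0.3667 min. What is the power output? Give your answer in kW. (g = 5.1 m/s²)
Convert to SI: m = 28.0 kg, h = 13.0 m, t = 22.002 s
P = mgh/t = (28.0)(5.1)(13.0)/22.002 = 84.3741 W = 0.08437 kW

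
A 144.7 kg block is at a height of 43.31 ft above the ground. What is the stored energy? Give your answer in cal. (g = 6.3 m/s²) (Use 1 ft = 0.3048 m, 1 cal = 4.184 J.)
Convert to SI: m = 144.7 kg, h = 13.2009 m
PE = mgh = (144.7)(6.3)(13.2009) = 12034.1 J = 2876 cal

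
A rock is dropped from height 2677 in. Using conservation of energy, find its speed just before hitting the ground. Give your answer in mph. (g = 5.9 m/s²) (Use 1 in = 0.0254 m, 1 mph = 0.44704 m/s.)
Convert to SI: h = 67.9958 m
mgh = ½mv² ⇒ v = √(2gh) = √(2·5.9·67.9958) = 28.3258 m/s = 63.36 mph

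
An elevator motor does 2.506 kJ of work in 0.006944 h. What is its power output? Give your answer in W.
Convert to SI: W = 2506.0 J, t = 24.9984 s
P = W/t = 2506.0/24.9984 = 100.2 W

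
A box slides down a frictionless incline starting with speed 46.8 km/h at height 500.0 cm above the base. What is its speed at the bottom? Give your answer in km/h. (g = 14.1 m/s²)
Convert to SI: v₀ = 13.0 m/s, h = 5.0 m
½mv₀² + mgh = ½mv² ⇒ v = √(v₀² + 2gh) = √(13.0² + 2·14.1·5.0) = 17.6068 m/s = 63.38 km/h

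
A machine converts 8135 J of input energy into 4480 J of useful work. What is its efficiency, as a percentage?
η = W_out/W_in = 4480/8135 = 55.07%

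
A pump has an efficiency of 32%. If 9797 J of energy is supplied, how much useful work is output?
W_out = η·W_in = 0.32·9797 = 3135.04 J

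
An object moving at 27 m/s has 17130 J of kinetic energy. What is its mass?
m = 2·KE/v² = 2·17130/(27)² = 47.0 kg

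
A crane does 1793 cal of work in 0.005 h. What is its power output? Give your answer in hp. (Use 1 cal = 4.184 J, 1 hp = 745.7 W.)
Convert to SI: W = 7501.91 J, t = 18.0 s
P = W/t = 7501.91/18.0 = 416.773 W = 0.5589 hp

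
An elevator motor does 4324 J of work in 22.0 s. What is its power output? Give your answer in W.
P = W/t = 4324.0/22.0 = 196.5 W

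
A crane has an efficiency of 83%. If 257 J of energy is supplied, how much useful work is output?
W_out = η·W_in = 0.83·257 = 213.31 J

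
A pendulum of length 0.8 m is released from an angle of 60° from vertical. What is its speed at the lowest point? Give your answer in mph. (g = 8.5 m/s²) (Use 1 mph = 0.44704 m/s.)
h = L(1 − cosθ) = 0.8(1 − cos60°) = 0.4 m
v = √(2gh) = √(2·8.5·0.4) = 2.60768 m/s = 5.833 mph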